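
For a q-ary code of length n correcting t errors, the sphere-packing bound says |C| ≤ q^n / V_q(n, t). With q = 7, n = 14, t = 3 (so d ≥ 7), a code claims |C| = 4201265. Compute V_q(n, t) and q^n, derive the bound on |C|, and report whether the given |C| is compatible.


V_q(n, t) = 81985, q^n = 678223072849, Hamming bound = 8272526, |C| = 4201265 ≤ bound (satisfied).

Step 1: Compute V_q(n, t) = Σ_{j=0}^3 C(n, j) (q−1)^j.
  j = 0: C(14,0)·(6)^0 = 1·1 = 1.
  j = 1: C(14,1)·(6)^1 = 14·6 = 84.
  j = 2: C(14,2)·(6)^2 = 91·36 = 3276.
  j = 3: C(14,3)·(6)^3 = 364·216 = 78624.
  V_q(n, t) = 1 + 84 + 3276 + 78624 = 81985.
Step 2: q^n = 7^14 = 678223072849.
Step 3: Hamming bound ⌊q^n / V_q(n,t)⌋ = ⌊678223072849/81985⌋ = 8272526.
Step 4: Compare |C| = 4201265 to 8272526: satisfied.
The claimed |C| lies below the Hamming bound.


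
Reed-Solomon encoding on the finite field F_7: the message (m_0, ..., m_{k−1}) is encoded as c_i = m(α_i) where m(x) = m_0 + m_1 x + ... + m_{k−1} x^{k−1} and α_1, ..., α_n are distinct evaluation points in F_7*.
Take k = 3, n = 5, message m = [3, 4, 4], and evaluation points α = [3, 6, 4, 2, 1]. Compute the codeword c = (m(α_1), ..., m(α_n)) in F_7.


c = [2, 3, 6, 6, 4]

Message polynomial: m(x) = 3 + 4·x + 4·x^2 (mod 7).
For each evaluation point α_i, compute m(α_i) mod 7:
  α_1 = 3: Horner steps 4 → 2 → 2, so m(3) = 2.
  α_2 = 6: Horner steps 4 → 0 → 3, so m(6) = 3.
  α_3 = 4: Horner steps 4 → 6 → 6, so m(4) = 6.
  α_4 = 2: Horner steps 4 → 5 → 6, so m(2) = 6.
  α_5 = 1: Horner steps 4 → 1 → 4, so m(1) = 4.
Codeword c = [2, 3, 6, 6, 4] ∈ F_7^5.


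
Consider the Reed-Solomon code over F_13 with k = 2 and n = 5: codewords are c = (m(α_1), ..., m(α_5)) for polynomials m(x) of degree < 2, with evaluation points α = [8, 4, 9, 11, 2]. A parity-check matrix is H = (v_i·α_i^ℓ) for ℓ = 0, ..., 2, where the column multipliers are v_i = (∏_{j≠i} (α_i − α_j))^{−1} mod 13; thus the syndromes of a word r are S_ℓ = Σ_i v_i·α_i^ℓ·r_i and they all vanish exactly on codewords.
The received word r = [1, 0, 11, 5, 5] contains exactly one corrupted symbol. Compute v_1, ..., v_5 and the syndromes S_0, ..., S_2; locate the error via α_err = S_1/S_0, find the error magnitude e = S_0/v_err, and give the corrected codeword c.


S = (6, 12, 11), error at position 5, error magnitude e = 12, c = [1, 0, 11, 5, 6].

Step 1: column multipliers v_i = (∏_{j≠i}(α_i − α_j))^{−1} mod 13.
  i = 1 (α = 8): (8−4)(8−9)(8−11)(8−2) = 4·(−1)·(−3)·6 = 72 ≡ 7, so v_1 = 7^{−1} = 2 (mod 13).
  i = 2 (α = 4): (4−8)(4−9)(4−11)(4−2) = (−4)·(−5)·(−7)·2 = −280 ≡ 6, so v_2 = 6^{−1} = 11 (mod 13).
  i = 3 (α = 9): (9−8)(9−4)(9−11)(9−2) = 1·5·(−2)·7 = −70 ≡ 8, so v_3 = 8^{−1} = 5 (mod 13).
  i = 4 (α = 11): (11−8)(11−4)(11−9)(11−2) = 3·7·2·9 = 378 ≡ 1, so v_4 = 1^{−1} = 1 (mod 13).
  i = 5 (α = 2): (2−8)(2−4)(2−9)(2−11) = (−6)·(−2)·(−7)·(−9) = 756 ≡ 2, so v_5 = 2^{−1} = 7 (mod 13).
  v = [2, 11, 5, 1, 7].
Step 2: syndromes of r = [1, 0, 11, 5, 5] (all sums mod 13).
  S_0 = Σ v_i r_i = 2·1 + 11·0 + 5·11 + 1·5 + 7·5 = 97 ≡ 6.
  S_1 = Σ v_i α_i r_i = 2·8·1 + 11·4·0 + 5·9·11 + 1·11·5 + 7·2·5 = 636 ≡ 12.
  α_i^2 mod 13 = [12, 3, 3, 4, 4].
  S_2 = Σ v_i α_i^2 r_i = 2·12·1 + 11·3·0 + 5·3·11 + 1·4·5 + 7·4·5 = 349 ≡ 11.
  S = (6, 12, 11) ≠ 0, so r is not a codeword (an error is present).
Step 3: locate the error. For a single error e at position i, S_ℓ = v_i·e·α_i^ℓ, so α_err = S_1/S_0.
  S_0^{−1} = 6^{−1} = 11 (mod 13), so α_err = 12·11 = 132 ≡ 2 = α_5. Error position i = 5.
  Consistency check: S_2/S_1 = 11·12 = 132 ≡ 2 = α_err ✓ (single-error assumption holds).
Step 4: error magnitude e = S_0/v_5 = S_0·∏_{j≠5}(α_5 − α_j) = 6·2 = 12 ≡ 12 (mod 13).
Step 5: correct position 5: c_5 = r_5 − e = 5 − 12 ≡ 6 (mod 13). Hence c = [1, 0, 11, 5, 6].
  Check: interpolating c through the α_i gives m(x) = 12 + 10·x (degree < 2) with m(α_i) = c_i for every i, so c is indeed a codeword.


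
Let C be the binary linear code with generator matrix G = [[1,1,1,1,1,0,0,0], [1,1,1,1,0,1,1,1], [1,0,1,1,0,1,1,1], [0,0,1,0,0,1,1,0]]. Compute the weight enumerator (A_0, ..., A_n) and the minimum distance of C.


Weight distribution: A_0 = 1, A_1 = 1, A_3 = 3, A_4 = 5, A_5 = 3, A_6 = 2, A_7 = 1. Minimum distance d = 1.

Enumerate all 2^4 = 16 messages m ∈ F_2^4.
For each, compute codeword c = mG in F_2^8, then tally its weight.
  m = 0000 → c = 00000000, weight = 0.
  m = 1000 → c = 11111000, weight = 5.
  m = 0100 → c = 11110111, weight = 7.
  m = 1100 → c = 00001111, weight = 4.
  m = 0010 → c = 10110111, weight = 6.
  m = 1010 → c = 01001111, weight = 5.
  m = 0110 → c = 01000000, weight = 1.
  m = 1110 → c = 10111000, weight = 4.
  m = 0001 → c = 00100110, weight = 3.
  m = 1001 → c = 11011110, weight = 6.
  m = 0101 → c = 11010001, weight = 4.
  m = 1101 → c = 00101001, weight = 3.
  m = 0011 → c = 10010001, weight = 3.
  m = 1011 → c = 01101001, weight = 4.
  m = 0111 → c = 01100110, weight = 4.
  m = 1111 → c = 10011110, weight = 5.
Tally weights:
  weight 0: 1 codewords.
  weight 1: 1 codewords.
  weight 3: 3 codewords.
  weight 4: 5 codewords.
  weight 5: 3 codewords.
  weight 6: 2 codewords.
  weight 7: 1 codewords.
Minimum distance d = smallest w > 0 with A_w > 0 = 1.
Sanity: Σ A_w = 16 = 2^4 = 16 ✓.


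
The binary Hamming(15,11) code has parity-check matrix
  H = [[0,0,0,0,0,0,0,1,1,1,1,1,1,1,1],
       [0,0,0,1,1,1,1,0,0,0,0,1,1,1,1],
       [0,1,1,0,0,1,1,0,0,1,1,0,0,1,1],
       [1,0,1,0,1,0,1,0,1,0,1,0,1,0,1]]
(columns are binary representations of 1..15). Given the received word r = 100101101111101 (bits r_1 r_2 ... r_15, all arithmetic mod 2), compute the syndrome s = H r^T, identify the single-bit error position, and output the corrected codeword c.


s = (0, 0, 1, 0)^T, error position = 2, corrected codeword c = 110101101111101

Compute s = H r^T mod 2 one row at a time:
  s_1 = 0 + 1 + 1 + 1 + 1 + 1 + 0 + 1 = 6 ≡ 0 (mod 2).
  s_2 = 1 + 0 + 1 + 1 + 1 + 1 + 0 + 1 = 6 ≡ 0 (mod 2).
  s_3 = 0 + 0 + 1 + 1 + 1 + 1 + 0 + 1 = 5 ≡ 1 (mod 2).
  s_4 = 1 + 0 + 0 + 1 + 1 + 1 + 1 + 1 = 6 ≡ 0 (mod 2).
s = (0, 0, 1, 0)^T — this equals column 2 of H (binary 0010), so error is at position 2.
Correct: flip bit 2 of r = 100101101111101 to get c = 110101101111101.


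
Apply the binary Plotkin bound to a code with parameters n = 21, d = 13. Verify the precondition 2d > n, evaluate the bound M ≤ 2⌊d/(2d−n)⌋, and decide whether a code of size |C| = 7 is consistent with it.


Plotkin bound M ≤ 4; given |C| = 7 > bound (violated).

Check applicability: 2d = 26, n = 21.
2d − n = 5 > 0, so Plotkin applies.
Compute d/(2d−n) = 13/5 ≈ 2.6000.
⌊d/(2d−n)⌋ = 2.
Plotkin bound: M ≤ 2·2 = 4.
Given |C| = 7, check: VIOLATED.
This |C| is above the Plotkin bound, so no binary code with n = 21, d = 13 and 7 codewords exists.


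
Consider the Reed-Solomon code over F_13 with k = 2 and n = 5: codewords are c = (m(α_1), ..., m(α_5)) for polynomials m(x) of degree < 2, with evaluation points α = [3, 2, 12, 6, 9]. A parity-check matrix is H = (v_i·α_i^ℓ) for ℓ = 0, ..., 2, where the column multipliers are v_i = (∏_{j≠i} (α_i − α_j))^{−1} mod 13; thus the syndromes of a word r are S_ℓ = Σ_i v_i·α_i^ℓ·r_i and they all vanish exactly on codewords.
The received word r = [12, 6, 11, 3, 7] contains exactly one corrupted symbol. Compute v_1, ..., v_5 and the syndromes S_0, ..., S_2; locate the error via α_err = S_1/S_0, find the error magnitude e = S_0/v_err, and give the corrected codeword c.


S = (8, 3, 6), error at position 2, error magnitude e = 4, c = [12, 2, 11, 3, 7].

Step 1: column multipliers v_i = (∏_{j≠i}(α_i − α_j))^{−1} mod 13.
  i = 1 (α = 3): (3−2)(3−12)(3−6)(3−9) = 1·(−9)·(−3)·(−6) = −162 ≡ 7, so v_1 = 7^{−1} = 2 (mod 13).
  i = 2 (α = 2): (2−3)(2−12)(2−6)(2−9) = (−1)·(−10)·(−4)·(−7) = 280 ≡ 7, so v_2 = 7^{−1} = 2 (mod 13).
  i = 3 (α = 12): (12−3)(12−2)(12−6)(12−9) = 9·10·6·3 = 1620 ≡ 8, so v_3 = 8^{−1} = 5 (mod 13).
  i = 4 (α = 6): (6−3)(6−2)(6−12)(6−9) = 3·4·(−6)·(−3) = 216 ≡ 8, so v_4 = 8^{−1} = 5 (mod 13).
  i = 5 (α = 9): (9−3)(9−2)(9−12)(9−6) = 6·7·(−3)·3 = −378 ≡ 12, so v_5 = 12^{−1} = 12 (mod 13).
  v = [2, 2, 5, 5, 12].
Step 2: syndromes of r = [12, 6, 11, 3, 7] (all sums mod 13).
  S_0 = Σ v_i r_i = 2·12 + 2·6 + 5·11 + 5·3 + 12·7 = 190 ≡ 8.
  S_1 = Σ v_i α_i r_i = 2·3·12 + 2·2·6 + 5·12·11 + 5·6·3 + 12·9·7 = 1602 ≡ 3.
  α_i^2 mod 13 = [9, 4, 1, 10, 3].
  S_2 = Σ v_i α_i^2 r_i = 2·9·12 + 2·4·6 + 5·1·11 + 5·10·3 + 12·3·7 = 721 ≡ 6.
  S = (8, 3, 6) ≠ 0, so r is not a codeword (an error is present).
Step 3: locate the error. For a single error e at position i, S_ℓ = v_i·e·α_i^ℓ, so α_err = S_1/S_0.
  S_0^{−1} = 8^{−1} = 5 (mod 13), so α_err = 3·5 = 15 ≡ 2 = α_2. Error position i = 2.
  Consistency check: S_2/S_1 = 6·9 = 54 ≡ 2 = α_err ✓ (single-error assumption holds).
Step 4: error magnitude e = S_0/v_2 = S_0·∏_{j≠2}(α_2 − α_j) = 8·7 = 56 ≡ 4 (mod 13).
Step 5: correct position 2: c_2 = r_2 − e = 6 − 4 ≡ 2 (mod 13). Hence c = [12, 2, 11, 3, 7].
  Check: interpolating c through the α_i gives m(x) = 8 + 10·x (degree < 2) with m(α_i) = c_i for every i, so c is indeed a codeword.


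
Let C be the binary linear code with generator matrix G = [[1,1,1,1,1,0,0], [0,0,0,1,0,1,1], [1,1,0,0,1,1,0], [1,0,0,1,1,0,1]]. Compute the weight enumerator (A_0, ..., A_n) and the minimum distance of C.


Weight distribution: A_0 = 1, A_1 = 1, A_2 = 1, A_3 = 4, A_4 = 5, A_5 = 3, A_6 = 1. Minimum distance d = 1.

Enumerate all 2^4 = 16 messages m ∈ F_2^4.
For each, compute codeword c = mG in F_2^7, then tally its weight.
  m = 0000 → c = 0000000, weight = 0.
  m = 1000 → c = 1111100, weight = 5.
  m = 0100 → c = 0001011, weight = 3.
  m = 1100 → c = 1110111, weight = 6.
  m = 0010 → c = 1100110, weight = 4.
  m = 1010 → c = 0011010, weight = 3.
  m = 0110 → c = 1101101, weight = 5.
  m = 1110 → c = 0010001, weight = 2.
  m = 0001 → c = 1001101, weight = 4.
  m = 1001 → c = 0110001, weight = 3.
  m = 0101 → c = 1000110, weight = 3.
  m = 1101 → c = 0111010, weight = 4.
  m = 0011 → c = 0101011, weight = 4.
  m = 1011 → c = 1010111, weight = 5.
  m = 0111 → c = 0100000, weight = 1.
  m = 1111 → c = 1011100, weight = 4.
Tally weights:
  weight 0: 1 codewords.
  weight 1: 1 codewords.
  weight 2: 1 codewords.
  weight 3: 4 codewords.
  weight 4: 5 codewords.
  weight 5: 3 codewords.
  weight 6: 1 codewords.
Minimum distance d = smallest w > 0 with A_w > 0 = 1.
Sanity: Σ A_w = 16 = 2^4 = 16 ✓.


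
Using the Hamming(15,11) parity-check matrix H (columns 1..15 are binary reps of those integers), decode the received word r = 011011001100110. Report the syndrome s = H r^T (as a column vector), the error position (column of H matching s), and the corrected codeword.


s = (0, 0, 1, 0)^T, error position = 2, corrected codeword c = 001011001100110

Compute s = H r^T mod 2 one row at a time:
  s_1 = 0 + 1 + 1 + 0 + 0 + 1 + 1 + 0 = 4 ≡ 0 (mod 2).
  s_2 = 0 + 1 + 1 + 0 + 0 + 1 + 1 + 0 = 4 ≡ 0 (mod 2).
  s_3 = 1 + 1 + 1 + 0 + 1 + 0 + 1 + 0 = 5 ≡ 1 (mod 2).
  s_4 = 0 + 1 + 1 + 0 + 1 + 0 + 1 + 0 = 4 ≡ 0 (mod 2).
s = (0, 0, 1, 0)^T — this equals column 2 of H (binary 0010), so error is at position 2.
Correct: flip bit 2 of r = 011011001100110 to get c = 001011001100110.


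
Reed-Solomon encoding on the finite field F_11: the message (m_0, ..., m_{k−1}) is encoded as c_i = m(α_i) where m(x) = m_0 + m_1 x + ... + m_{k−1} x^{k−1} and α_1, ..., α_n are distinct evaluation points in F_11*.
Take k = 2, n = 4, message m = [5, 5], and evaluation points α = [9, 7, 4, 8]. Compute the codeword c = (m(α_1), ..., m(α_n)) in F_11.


c = [6, 7, 3, 1]

Message polynomial: m(x) = 5 + 5·x (mod 11).
For each evaluation point α_i, compute m(α_i) mod 11:
  α_1 = 9: Horner steps 5 → 6, so m(9) = 6.
  α_2 = 7: Horner steps 5 → 7, so m(7) = 7.
  α_3 = 4: Horner steps 5 → 3, so m(4) = 3.
  α_4 = 8: Horner steps 5 → 1, so m(8) = 1.
Codeword c = [6, 7, 3, 1] ∈ F_11^4.


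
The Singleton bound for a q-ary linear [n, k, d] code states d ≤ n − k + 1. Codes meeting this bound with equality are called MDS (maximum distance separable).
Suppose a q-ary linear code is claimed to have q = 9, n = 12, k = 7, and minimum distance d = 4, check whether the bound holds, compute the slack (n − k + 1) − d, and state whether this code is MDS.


Singleton RHS = n − k + 1 = 6, slack = 2, bound satisfied, not MDS.

Singleton bound: d ≤ n − k + 1.
Here n = 12, k = 7, so n − k + 1 = 6.
Given d = 4, check d ≤ 6: YES.
Slack = (n − k + 1) − d = 2.
The code is NOT MDS (slack = 2 > 0).
Description: the claimed parameters are [12, 7, 4]_9; such a code would be non-MDS.


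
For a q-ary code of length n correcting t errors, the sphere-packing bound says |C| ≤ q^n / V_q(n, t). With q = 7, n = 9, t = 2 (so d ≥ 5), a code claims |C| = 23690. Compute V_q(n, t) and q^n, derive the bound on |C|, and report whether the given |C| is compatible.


V_q(n, t) = 1351, q^n = 40353607, Hamming bound = 29869, |C| = 23690 ≤ bound (satisfied).

Step 1: Compute V_q(n, t) = Σ_{j=0}^2 C(n, j) (q−1)^j.
  j = 0: C(9,0)·(6)^0 = 1·1 = 1.
  j = 1: C(9,1)·(6)^1 = 9·6 = 54.
  j = 2: C(9,2)·(6)^2 = 36·36 = 1296.
  V_q(n, t) = 1 + 54 + 1296 = 1351.
Step 2: q^n = 7^9 = 40353607.
Step 3: Hamming bound ⌊q^n / V_q(n,t)⌋ = ⌊40353607/1351⌋ = 29869.
Step 4: Compare |C| = 23690 to 29869: satisfied.
The claimed |C| lies below the Hamming bound.


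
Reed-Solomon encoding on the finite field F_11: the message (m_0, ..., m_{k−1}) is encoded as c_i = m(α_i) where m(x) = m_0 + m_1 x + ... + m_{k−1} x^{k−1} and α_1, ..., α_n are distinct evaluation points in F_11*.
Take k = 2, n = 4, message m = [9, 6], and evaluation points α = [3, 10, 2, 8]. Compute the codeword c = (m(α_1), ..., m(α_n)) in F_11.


c = [5, 3, 10, 2]

Message polynomial: m(x) = 9 + 6·x (mod 11).
For each evaluation point α_i, compute m(α_i) mod 11:
  α_1 = 3: Horner steps 6 → 5, so m(3) = 5.
  α_2 = 10: Horner steps 6 → 3, so m(10) = 3.
  α_3 = 2: Horner steps 6 → 10, so m(2) = 10.
  α_4 = 8: Horner steps 6 → 2, so m(8) = 2.
Codeword c = [5, 3, 10, 2] ∈ F_11^4.


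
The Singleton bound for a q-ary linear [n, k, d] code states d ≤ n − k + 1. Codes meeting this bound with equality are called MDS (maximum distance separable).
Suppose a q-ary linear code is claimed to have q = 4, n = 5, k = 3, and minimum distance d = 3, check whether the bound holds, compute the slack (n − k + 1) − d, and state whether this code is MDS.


Singleton RHS = n − k + 1 = 3, slack = 0, bound satisfied, MDS.

Singleton bound: d ≤ n − k + 1.
Here n = 5, k = 3, so n − k + 1 = 3.
Given d = 3, check d ≤ 3: YES.
Slack = (n − k + 1) − d = 0.
The code is MDS (slack = 0).
Description: the claimed parameters are [5, 3, 3]_4; such a code would be MDS (meets Singleton bound).


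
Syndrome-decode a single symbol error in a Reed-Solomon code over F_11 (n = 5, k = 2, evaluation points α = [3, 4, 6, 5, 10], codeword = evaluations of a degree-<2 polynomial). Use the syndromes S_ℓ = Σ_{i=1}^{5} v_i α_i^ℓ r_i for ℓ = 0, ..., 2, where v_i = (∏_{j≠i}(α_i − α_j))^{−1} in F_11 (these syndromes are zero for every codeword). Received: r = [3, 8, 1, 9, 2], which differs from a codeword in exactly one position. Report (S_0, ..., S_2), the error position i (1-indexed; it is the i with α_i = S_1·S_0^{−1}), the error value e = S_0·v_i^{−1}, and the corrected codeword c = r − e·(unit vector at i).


S = (9, 3, 1), error at position 2, error magnitude e = 2, c = [3, 6, 1, 9, 2].

Step 1: column multipliers v_i = (∏_{j≠i}(α_i − α_j))^{−1} mod 11.
  i = 1 (α = 3): (3−4)(3−6)(3−5)(3−10) = (−1)·(−3)·(−2)·(−7) = 42 ≡ 9, so v_1 = 9^{−1} = 5 (mod 11).
  i = 2 (α = 4): (4−3)(4−6)(4−5)(4−10) = 1·(−2)·(−1)·(−6) = −12 ≡ 10, so v_2 = 10^{−1} = 10 (mod 11).
  i = 3 (α = 6): (6−3)(6−4)(6−5)(6−10) = 3·2·1·(−4) = −24 ≡ 9, so v_3 = 9^{−1} = 5 (mod 11).
  i = 4 (α = 5): (5−3)(5−4)(5−6)(5−10) = 2·1·(−1)·(−5) = 10 ≡ 10, so v_4 = 10^{−1} = 10 (mod 11).
  i = 5 (α = 10): (10−3)(10−4)(10−6)(10−5) = 7·6·4·5 = 840 ≡ 4, so v_5 = 4^{−1} = 3 (mod 11).
  v = [5, 10, 5, 10, 3].
Step 2: syndromes of r = [3, 8, 1, 9, 2] (all sums mod 11).
  S_0 = Σ v_i r_i = 5·3 + 10·8 + 5·1 + 10·9 + 3·2 = 196 ≡ 9.
  S_1 = Σ v_i α_i r_i = 5·3·3 + 10·4·8 + 5·6·1 + 10·5·9 + 3·10·2 = 905 ≡ 3.
  α_i^2 mod 11 = [9, 5, 3, 3, 1].
  S_2 = Σ v_i α_i^2 r_i = 5·9·3 + 10·5·8 + 5·3·1 + 10·3·9 + 3·1·2 = 826 ≡ 1.
  S = (9, 3, 1) ≠ 0, so r is not a codeword (an error is present).
Step 3: locate the error. For a single error e at position i, S_ℓ = v_i·e·α_i^ℓ, so α_err = S_1/S_0.
  S_0^{−1} = 9^{−1} = 5 (mod 11), so α_err = 3·5 = 15 ≡ 4 = α_2. Error position i = 2.
  Consistency check: S_2/S_1 = 1·4 = 4 ≡ 4 = α_err ✓ (single-error assumption holds).
Step 4: error magnitude e = S_0/v_2 = S_0·∏_{j≠2}(α_2 − α_j) = 9·10 = 90 ≡ 2 (mod 11).
Step 5: correct position 2: c_2 = r_2 − e = 8 − 2 ≡ 6 (mod 11). Hence c = [3, 6, 1, 9, 2].
  Check: interpolating c through the α_i gives m(x) = 5 + 3·x (degree < 2) with m(α_i) = c_i for every i, so c is indeed a codeword.


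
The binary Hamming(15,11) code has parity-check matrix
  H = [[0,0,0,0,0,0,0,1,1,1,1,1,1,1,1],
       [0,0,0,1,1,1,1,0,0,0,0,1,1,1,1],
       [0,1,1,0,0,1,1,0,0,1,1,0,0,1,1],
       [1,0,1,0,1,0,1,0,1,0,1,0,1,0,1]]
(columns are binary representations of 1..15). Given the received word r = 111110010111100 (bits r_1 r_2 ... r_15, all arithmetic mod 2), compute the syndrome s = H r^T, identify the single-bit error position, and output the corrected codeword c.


s = (1, 0, 0, 1)^T, error position = 9, corrected codeword c = 111110011111100

Compute s = H r^T mod 2 one row at a time:
  s_1 = 1 + 0 + 1 + 1 + 1 + 1 + 0 + 0 = 5 ≡ 1 (mod 2).
  s_2 = 1 + 1 + 0 + 0 + 1 + 1 + 0 + 0 = 4 ≡ 0 (mod 2).
  s_3 = 1 + 1 + 0 + 0 + 1 + 1 + 0 + 0 = 4 ≡ 0 (mod 2).
  s_4 = 1 + 1 + 1 + 0 + 0 + 1 + 1 + 0 = 5 ≡ 1 (mod 2).
s = (1, 0, 0, 1)^T — this equals column 9 of H (binary 1001), so error is at position 9.
Correct: flip bit 9 of r = 111110010111100 to get c = 111110011111100.


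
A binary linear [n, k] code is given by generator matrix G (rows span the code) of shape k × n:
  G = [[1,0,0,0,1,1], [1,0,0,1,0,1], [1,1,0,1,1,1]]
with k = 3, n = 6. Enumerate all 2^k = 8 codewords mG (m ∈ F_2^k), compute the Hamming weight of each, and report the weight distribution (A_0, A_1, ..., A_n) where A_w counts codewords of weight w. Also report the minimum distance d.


Weight distribution: A_0 = 1, A_2 = 3, A_3 = 3, A_5 = 1. Minimum distance d = 2.

Enumerate all 2^3 = 8 messages m ∈ F_2^3.
For each, compute codeword c = mG in F_2^6, then tally its weight.
  m = 000 → c = 000000, weight = 0.
  m = 100 → c = 100011, weight = 3.
  m = 010 → c = 100101, weight = 3.
  m = 110 → c = 000110, weight = 2.
  m = 001 → c = 110111, weight = 5.
  m = 101 → c = 010100, weight = 2.
  m = 011 → c = 010010, weight = 2.
  m = 111 → c = 110001, weight = 3.
Tally weights:
  weight 0: 1 codewords.
  weight 2: 3 codewords.
  weight 3: 3 codewords.
  weight 5: 1 codewords.
Minimum distance d = smallest w > 0 with A_w > 0 = 2.
Sanity: Σ A_w = 8 = 2^3 = 8 ✓.


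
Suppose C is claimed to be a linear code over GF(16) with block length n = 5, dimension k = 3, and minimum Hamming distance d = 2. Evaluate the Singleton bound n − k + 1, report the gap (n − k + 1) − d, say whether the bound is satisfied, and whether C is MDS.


Singleton RHS = n − k + 1 = 3, slack = 1, bound satisfied, not MDS.

Singleton bound: d ≤ n − k + 1.
Here n = 5, k = 3, so n − k + 1 = 3.
Given d = 2, check d ≤ 3: YES.
Slack = (n − k + 1) − d = 1.
The code is NOT MDS (slack = 1 > 0).
Description: the claimed parameters are [5, 3, 2]_16; such a code would be non-MDS.


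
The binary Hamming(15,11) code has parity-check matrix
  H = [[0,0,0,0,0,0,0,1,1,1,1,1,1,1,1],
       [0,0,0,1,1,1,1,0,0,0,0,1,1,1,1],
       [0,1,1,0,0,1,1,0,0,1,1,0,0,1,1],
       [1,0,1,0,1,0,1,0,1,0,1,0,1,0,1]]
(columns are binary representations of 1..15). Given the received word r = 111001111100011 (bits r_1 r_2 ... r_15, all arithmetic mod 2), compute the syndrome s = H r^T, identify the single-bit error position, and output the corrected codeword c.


s = (1, 0, 1, 1)^T, error position = 11, corrected codeword c = 111001111110011

Compute s = H r^T mod 2 one row at a time:
  s_1 = 1 + 1 + 1 + 0 + 0 + 0 + 1 + 1 = 5 ≡ 1 (mod 2).
  s_2 = 0 + 0 + 1 + 1 + 0 + 0 + 1 + 1 = 4 ≡ 0 (mod 2).
  s_3 = 1 + 1 + 1 + 1 + 1 + 0 + 1 + 1 = 7 ≡ 1 (mod 2).
  s_4 = 1 + 1 + 0 + 1 + 1 + 0 + 0 + 1 = 5 ≡ 1 (mod 2).
s = (1, 0, 1, 1)^T — this equals column 11 of H (binary 1011), so error is at position 11.
Correct: flip bit 11 of r = 111001111100011 to get c = 111001111110011.


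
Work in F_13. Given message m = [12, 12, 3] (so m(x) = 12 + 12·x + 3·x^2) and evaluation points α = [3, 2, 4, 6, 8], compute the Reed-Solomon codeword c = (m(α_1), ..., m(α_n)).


c = [10, 9, 4, 10, 1]

Message polynomial: m(x) = 12 + 12·x + 3·x^2 (mod 13).
For each evaluation point α_i, compute m(α_i) mod 13:
  α_1 = 3: Horner steps 3 → 8 → 10, so m(3) = 10.
  α_2 = 2: Horner steps 3 → 5 → 9, so m(2) = 9.
  α_3 = 4: Horner steps 3 → 11 → 4, so m(4) = 4.
  α_4 = 6: Horner steps 3 → 4 → 10, so m(6) = 10.
  α_5 = 8: Horner steps 3 → 10 → 1, so m(8) = 1.
Codeword c = [10, 9, 4, 10, 1] ∈ F_13^5.


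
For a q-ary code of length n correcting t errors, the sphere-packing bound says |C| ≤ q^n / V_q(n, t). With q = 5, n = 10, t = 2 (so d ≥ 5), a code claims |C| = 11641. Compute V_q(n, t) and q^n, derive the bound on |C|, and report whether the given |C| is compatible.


V_q(n, t) = 761, q^n = 9765625, Hamming bound = 12832, |C| = 11641 ≤ bound (satisfied).

Step 1: Compute V_q(n, t) = Σ_{j=0}^2 C(n, j) (q−1)^j.
  j = 0: C(10,0)·(4)^0 = 1·1 = 1.
  j = 1: C(10,1)·(4)^1 = 10·4 = 40.
  j = 2: C(10,2)·(4)^2 = 45·16 = 720.
  V_q(n, t) = 1 + 40 + 720 = 761.
Step 2: q^n = 5^10 = 9765625.
Step 3: Hamming bound ⌊q^n / V_q(n,t)⌋ = ⌊9765625/761⌋ = 12832.
Step 4: Compare |C| = 11641 to 12832: satisfied.
The claimed |C| lies below the Hamming bound.


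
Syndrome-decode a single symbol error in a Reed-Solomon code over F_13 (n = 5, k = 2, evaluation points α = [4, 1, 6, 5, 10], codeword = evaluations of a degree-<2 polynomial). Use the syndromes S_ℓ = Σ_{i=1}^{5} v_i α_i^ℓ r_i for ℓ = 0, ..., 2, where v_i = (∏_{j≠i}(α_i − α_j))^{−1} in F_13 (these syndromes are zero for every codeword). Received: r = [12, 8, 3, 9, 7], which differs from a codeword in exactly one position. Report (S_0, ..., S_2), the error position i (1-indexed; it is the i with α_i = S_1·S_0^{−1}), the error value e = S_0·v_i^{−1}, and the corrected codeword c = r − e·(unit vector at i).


S = (3, 5, 4), error at position 3, error magnitude e = 10, c = [12, 8, 6, 9, 7].

Step 1: column multipliers v_i = (∏_{j≠i}(α_i − α_j))^{−1} mod 13.
  i = 1 (α = 4): (4−1)(4−6)(4−5)(4−10) = 3·(−2)·(−1)·(−6) = −36 ≡ 3, so v_1 = 3^{−1} = 9 (mod 13).
  i = 2 (α = 1): (1−4)(1−6)(1−5)(1−10) = (−3)·(−5)·(−4)·(−9) = 540 ≡ 7, so v_2 = 7^{−1} = 2 (mod 13).
  i = 3 (α = 6): (6−4)(6−1)(6−5)(6−10) = 2·5·1·(−4) = −40 ≡ 12, so v_3 = 12^{−1} = 12 (mod 13).
  i = 4 (α = 5): (5−4)(5−1)(5−6)(5−10) = 1·4·(−1)·(−5) = 20 ≡ 7, so v_4 = 7^{−1} = 2 (mod 13).
  i = 5 (α = 10): (10−4)(10−1)(10−6)(10−5) = 6·9·4·5 = 1080 ≡ 1, so v_5 = 1^{−1} = 1 (mod 13).
  v = [9, 2, 12, 2, 1].
Step 2: syndromes of r = [12, 8, 3, 9, 7] (all sums mod 13).
  S_0 = Σ v_i r_i = 9·12 + 2·8 + 12·3 + 2·9 + 1·7 = 185 ≡ 3.
  S_1 = Σ v_i α_i r_i = 9·4·12 + 2·1·8 + 12·6·3 + 2·5·9 + 1·10·7 = 824 ≡ 5.
  α_i^2 mod 13 = [3, 1, 10, 12, 9].
  S_2 = Σ v_i α_i^2 r_i = 9·3·12 + 2·1·8 + 12·10·3 + 2·12·9 + 1·9·7 = 979 ≡ 4.
  S = (3, 5, 4) ≠ 0, so r is not a codeword (an error is present).
Step 3: locate the error. For a single error e at position i, S_ℓ = v_i·e·α_i^ℓ, so α_err = S_1/S_0.
  S_0^{−1} = 3^{−1} = 9 (mod 13), so α_err = 5·9 = 45 ≡ 6 = α_3. Error position i = 3.
  Consistency check: S_2/S_1 = 4·8 = 32 ≡ 6 = α_err ✓ (single-error assumption holds).
Step 4: error magnitude e = S_0/v_3 = S_0·∏_{j≠3}(α_3 − α_j) = 3·12 = 36 ≡ 10 (mod 13).
Step 5: correct position 3: c_3 = r_3 − e = 3 − 10 ≡ 6 (mod 13). Hence c = [12, 8, 6, 9, 7].
  Check: interpolating c through the α_i gives m(x) = 11 + 10·x (degree < 2) with m(α_i) = c_i for every i, so c is indeed a codeword.


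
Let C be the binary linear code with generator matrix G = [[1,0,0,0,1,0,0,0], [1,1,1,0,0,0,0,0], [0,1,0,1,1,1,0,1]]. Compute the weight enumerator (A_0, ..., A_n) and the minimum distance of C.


Weight distribution: A_0 = 1, A_2 = 1, A_3 = 2, A_4 = 1, A_5 = 2, A_6 = 1. Minimum distance d = 2.

Enumerate all 2^3 = 8 messages m ∈ F_2^3.
For each, compute codeword c = mG in F_2^8, then tally its weight.
  m = 000 → c = 00000000, weight = 0.
  m = 100 → c = 10001000, weight = 2.
  m = 010 → c = 11100000, weight = 3.
  m = 110 → c = 01101000, weight = 3.
  m = 001 → c = 01011101, weight = 5.
  m = 101 → c = 11010101, weight = 5.
  m = 011 → c = 10111101, weight = 6.
  m = 111 → c = 00110101, weight = 4.
Tally weights:
  weight 0: 1 codewords.
  weight 2: 1 codewords.
  weight 3: 2 codewords.
  weight 4: 1 codewords.
  weight 5: 2 codewords.
  weight 6: 1 codewords.
Minimum distance d = smallest w > 0 with A_w > 0 = 2.
Sanity: Σ A_w = 8 = 2^3 = 8 ✓.


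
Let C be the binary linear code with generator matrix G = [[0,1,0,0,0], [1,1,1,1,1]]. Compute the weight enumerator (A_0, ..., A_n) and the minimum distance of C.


Weight distribution: A_0 = 1, A_1 = 1, A_4 = 1, A_5 = 1. Minimum distance d = 1.

Enumerate all 2^2 = 4 messages m ∈ F_2^2.
For each, compute codeword c = mG in F_2^5, then tally its weight.
  m = 00 → c = 00000, weight = 0.
  m = 10 → c = 01000, weight = 1.
  m = 01 → c = 11111, weight = 5.
  m = 11 → c = 10111, weight = 4.
Tally weights:
  weight 0: 1 codewords.
  weight 1: 1 codewords.
  weight 4: 1 codewords.
  weight 5: 1 codewords.
Minimum distance d = smallest w > 0 with A_w > 0 = 1.
Sanity: Σ A_w = 4 = 2^2 = 4 ✓.


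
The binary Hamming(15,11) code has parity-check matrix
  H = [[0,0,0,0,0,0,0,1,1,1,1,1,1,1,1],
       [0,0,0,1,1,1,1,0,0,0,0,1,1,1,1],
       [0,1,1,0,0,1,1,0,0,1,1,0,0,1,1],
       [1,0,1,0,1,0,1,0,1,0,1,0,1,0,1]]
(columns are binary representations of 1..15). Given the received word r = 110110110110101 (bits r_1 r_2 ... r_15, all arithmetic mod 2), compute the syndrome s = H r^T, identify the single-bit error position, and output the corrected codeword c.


s = (1, 1, 1, 0)^T, error position = 14, corrected codeword c = 110110110110111

Compute s = H r^T mod 2 one row at a time:
  s_1 = 1 + 0 + 1 + 1 + 0 + 1 + 0 + 1 = 5 ≡ 1 (mod 2).
  s_2 = 1 + 1 + 0 + 1 + 0 + 1 + 0 + 1 = 5 ≡ 1 (mod 2).
  s_3 = 1 + 0 + 0 + 1 + 1 + 1 + 0 + 1 = 5 ≡ 1 (mod 2).
  s_4 = 1 + 0 + 1 + 1 + 0 + 1 + 1 + 1 = 6 ≡ 0 (mod 2).
s = (1, 1, 1, 0)^T — this equals column 14 of H (binary 1110), so error is at position 14.
Correct: flip bit 14 of r = 110110110110101 to get c = 110110110110111.


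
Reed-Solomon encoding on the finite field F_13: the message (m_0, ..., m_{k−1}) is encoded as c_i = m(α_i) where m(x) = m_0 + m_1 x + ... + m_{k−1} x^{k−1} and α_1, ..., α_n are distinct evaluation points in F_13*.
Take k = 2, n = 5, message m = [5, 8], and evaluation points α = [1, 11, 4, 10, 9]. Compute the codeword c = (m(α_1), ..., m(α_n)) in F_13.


c = [0, 2, 11, 7, 12]

Message polynomial: m(x) = 5 + 8·x (mod 13).
For each evaluation point α_i, compute m(α_i) mod 13:
  α_1 = 1: Horner steps 8 → 0, so m(1) = 0.
  α_2 = 11: Horner steps 8 → 2, so m(11) = 2.
  α_3 = 4: Horner steps 8 → 11, so m(4) = 11.
  α_4 = 10: Horner steps 8 → 7, so m(10) = 7.
  α_5 = 9: Horner steps 8 → 12, so m(9) = 12.
Codeword c = [0, 2, 11, 7, 12] ∈ F_13^5.


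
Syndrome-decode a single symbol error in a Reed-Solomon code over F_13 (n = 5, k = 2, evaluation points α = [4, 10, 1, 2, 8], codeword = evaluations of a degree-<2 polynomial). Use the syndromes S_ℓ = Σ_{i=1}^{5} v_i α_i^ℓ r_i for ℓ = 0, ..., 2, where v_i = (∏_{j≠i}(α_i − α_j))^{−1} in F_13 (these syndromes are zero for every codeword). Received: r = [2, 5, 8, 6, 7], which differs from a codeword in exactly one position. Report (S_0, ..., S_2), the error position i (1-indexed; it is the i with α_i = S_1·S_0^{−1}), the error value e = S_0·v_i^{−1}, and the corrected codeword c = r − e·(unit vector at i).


S = (9, 12, 3), error at position 2, error magnitude e = 2, c = [2, 3, 8, 6, 7].

Step 1: column multipliers v_i = (∏_{j≠i}(α_i − α_j))^{−1} mod 13.
  i = 1 (α = 4): (4−10)(4−1)(4−2)(4−8) = (−6)·3·2·(−4) = 144 ≡ 1, so v_1 = 1^{−1} = 1 (mod 13).
  i = 2 (α = 10): (10−4)(10−1)(10−2)(10−8) = 6·9·8·2 = 864 ≡ 6, so v_2 = 6^{−1} = 11 (mod 13).
  i = 3 (α = 1): (1−4)(1−10)(1−2)(1−8) = (−3)·(−9)·(−1)·(−7) = 189 ≡ 7, so v_3 = 7^{−1} = 2 (mod 13).
  i = 4 (α = 2): (2−4)(2−10)(2−1)(2−8) = (−2)·(−8)·1·(−6) = −96 ≡ 8, so v_4 = 8^{−1} = 5 (mod 13).
  i = 5 (α = 8): (8−4)(8−10)(8−1)(8−2) = 4·(−2)·7·6 = −336 ≡ 2, so v_5 = 2^{−1} = 7 (mod 13).
  v = [1, 11, 2, 5, 7].
Step 2: syndromes of r = [2, 5, 8, 6, 7] (all sums mod 13).
  S_0 = Σ v_i r_i = 1·2 + 11·5 + 2·8 + 5·6 + 7·7 = 152 ≡ 9.
  S_1 = Σ v_i α_i r_i = 1·4·2 + 11·10·5 + 2·1·8 + 5·2·6 + 7·8·7 = 1026 ≡ 12.
  α_i^2 mod 13 = [3, 9, 1, 4, 12].
  S_2 = Σ v_i α_i^2 r_i = 1·3·2 + 11·9·5 + 2·1·8 + 5·4·6 + 7·12·7 = 1225 ≡ 3.
  S = (9, 12, 3) ≠ 0, so r is not a codeword (an error is present).
Step 3: locate the error. For a single error e at position i, S_ℓ = v_i·e·α_i^ℓ, so α_err = S_1/S_0.
  S_0^{−1} = 9^{−1} = 3 (mod 13), so α_err = 12·3 = 36 ≡ 10 = α_2. Error position i = 2.
  Consistency check: S_2/S_1 = 3·12 = 36 ≡ 10 = α_err ✓ (single-error assumption holds).
Step 4: error magnitude e = S_0/v_2 = S_0·∏_{j≠2}(α_2 − α_j) = 9·6 = 54 ≡ 2 (mod 13).
Step 5: correct position 2: c_2 = r_2 − e = 5 − 2 ≡ 3 (mod 13). Hence c = [2, 3, 8, 6, 7].
  Check: interpolating c through the α_i gives m(x) = 10 + 11·x (degree < 2) with m(α_i) = c_i for every i, so c is indeed a codeword.


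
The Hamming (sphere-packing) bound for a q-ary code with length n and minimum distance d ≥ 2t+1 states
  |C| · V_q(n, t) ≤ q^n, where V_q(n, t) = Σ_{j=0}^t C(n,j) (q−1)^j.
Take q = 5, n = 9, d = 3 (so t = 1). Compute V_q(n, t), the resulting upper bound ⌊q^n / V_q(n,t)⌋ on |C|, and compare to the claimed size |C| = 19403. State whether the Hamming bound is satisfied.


V_q(n, t) = 37, q^n = 1953125, Hamming bound = 52787, |C| = 19403 ≤ bound (satisfied).

Step 1: Compute V_q(n, t) = Σ_{j=0}^1 C(n, j) (q−1)^j.
  j = 0: C(9,0)·(4)^0 = 1·1 = 1.
  j = 1: C(9,1)·(4)^1 = 9·4 = 36.
  V_q(n, t) = 1 + 36 = 37.
Step 2: q^n = 5^9 = 1953125.
Step 3: Hamming bound ⌊q^n / V_q(n,t)⌋ = ⌊1953125/37⌋ = 52787.
Step 4: Compare |C| = 19403 to 52787: satisfied.
The claimed |C| lies below the Hamming bound.


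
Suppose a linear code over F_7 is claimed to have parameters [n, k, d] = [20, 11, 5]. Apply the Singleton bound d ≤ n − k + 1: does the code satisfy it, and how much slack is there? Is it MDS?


Singleton RHS = n − k + 1 = 10, slack = 5, bound satisfied, not MDS.

Singleton bound: d ≤ n − k + 1.
Here n = 20, k = 11, so n − k + 1 = 10.
Given d = 5, check d ≤ 10: YES.
Slack = (n − k + 1) − d = 5.
The code is NOT MDS (slack = 5 > 0).
Description: the claimed parameters are [20, 11, 5]_7; such a code would be non-MDS.


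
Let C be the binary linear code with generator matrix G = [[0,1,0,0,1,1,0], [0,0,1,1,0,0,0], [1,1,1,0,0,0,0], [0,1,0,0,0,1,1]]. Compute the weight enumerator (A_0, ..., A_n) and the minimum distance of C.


Weight distribution: A_0 = 1, A_2 = 2, A_3 = 4, A_4 = 5, A_5 = 4. Minimum distance d = 2.

Enumerate all 2^4 = 16 messages m ∈ F_2^4.
For each, compute codeword c = mG in F_2^7, then tally its weight.
  m = 0000 → c = 0000000, weight = 0.
  m = 1000 → c = 0100110, weight = 3.
  m = 0100 → c = 0011000, weight = 2.
  m = 1100 → c = 0111110, weight = 5.
  m = 0010 → c = 1110000, weight = 3.
  m = 1010 → c = 1010110, weight = 4.
  m = 0110 → c = 1101000, weight = 3.
  m = 1110 → c = 1001110, weight = 4.
  m = 0001 → c = 0100011, weight = 3.
  m = 1001 → c = 0000101, weight = 2.
  m = 0101 → c = 0111011, weight = 5.
  m = 1101 → c = 0011101, weight = 4.
  m = 0011 → c = 1010011, weight = 4.
  m = 1011 → c = 1110101, weight = 5.
  m = 0111 → c = 1001011, weight = 4.
  m = 1111 → c = 1101101, weight = 5.
Tally weights:
  weight 0: 1 codewords.
  weight 2: 2 codewords.
  weight 3: 4 codewords.
  weight 4: 5 codewords.
  weight 5: 4 codewords.
Minimum distance d = smallest w > 0 with A_w > 0 = 2.
Sanity: Σ A_w = 16 = 2^4 = 16 ✓.


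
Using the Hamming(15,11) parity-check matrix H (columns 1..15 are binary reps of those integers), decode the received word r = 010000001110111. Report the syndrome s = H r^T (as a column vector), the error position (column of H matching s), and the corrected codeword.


s = (0, 1, 1, 0)^T, error position = 6, corrected codeword c = 010001001110111

Compute s = H r^T mod 2 one row at a time:
  s_1 = 0 + 1 + 1 + 1 + 0 + 1 + 1 + 1 = 6 ≡ 0 (mod 2).
  s_2 = 0 + 0 + 0 + 0 + 0 + 1 + 1 + 1 = 3 ≡ 1 (mod 2).
  s_3 = 1 + 0 + 0 + 0 + 1 + 1 + 1 + 1 = 5 ≡ 1 (mod 2).
  s_4 = 0 + 0 + 0 + 0 + 1 + 1 + 1 + 1 = 4 ≡ 0 (mod 2).
s = (0, 1, 1, 0)^T — this equals column 6 of H (binary 0110), so error is at position 6.
Correct: flip bit 6 of r = 010000001110111 to get c = 010001001110111.


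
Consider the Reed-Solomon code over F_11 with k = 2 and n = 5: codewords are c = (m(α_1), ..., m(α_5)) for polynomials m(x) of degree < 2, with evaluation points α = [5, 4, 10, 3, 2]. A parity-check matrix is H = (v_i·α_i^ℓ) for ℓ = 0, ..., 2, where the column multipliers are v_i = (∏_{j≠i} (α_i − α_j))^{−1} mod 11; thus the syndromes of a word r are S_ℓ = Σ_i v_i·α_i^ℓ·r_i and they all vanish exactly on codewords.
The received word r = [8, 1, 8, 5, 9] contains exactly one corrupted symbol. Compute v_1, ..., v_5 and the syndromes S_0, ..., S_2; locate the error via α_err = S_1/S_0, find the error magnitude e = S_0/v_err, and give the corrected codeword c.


S = (8, 3, 8), error at position 3, error magnitude e = 9, c = [8, 1, 10, 5, 9].

Step 1: column multipliers v_i = (∏_{j≠i}(α_i − α_j))^{−1} mod 11.
  i = 1 (α = 5): (5−4)(5−10)(5−3)(5−2) = 1·(−5)·2·3 = −30 ≡ 3, so v_1 = 3^{−1} = 4 (mod 11).
  i = 2 (α = 4): (4−5)(4−10)(4−3)(4−2) = (−1)·(−6)·1·2 = 12 ≡ 1, so v_2 = 1^{−1} = 1 (mod 11).
  i = 3 (α = 10): (10−5)(10−4)(10−3)(10−2) = 5·6·7·8 = 1680 ≡ 8, so v_3 = 8^{−1} = 7 (mod 11).
  i = 4 (α = 3): (3−5)(3−4)(3−10)(3−2) = (−2)·(−1)·(−7)·1 = −14 ≡ 8, so v_4 = 8^{−1} = 7 (mod 11).
  i = 5 (α = 2): (2−5)(2−4)(2−10)(2−3) = (−3)·(−2)·(−8)·(−1) = 48 ≡ 4, so v_5 = 4^{−1} = 3 (mod 11).
  v = [4, 1, 7, 7, 3].
Step 2: syndromes of r = [8, 1, 8, 5, 9] (all sums mod 11).
  S_0 = Σ v_i r_i = 4·8 + 1·1 + 7·8 + 7·5 + 3·9 = 151 ≡ 8.
  S_1 = Σ v_i α_i r_i = 4·5·8 + 1·4·1 + 7·10·8 + 7·3·5 + 3·2·9 = 883 ≡ 3.
  α_i^2 mod 11 = [3, 5, 1, 9, 4].
  S_2 = Σ v_i α_i^2 r_i = 4·3·8 + 1·5·1 + 7·1·8 + 7·9·5 + 3·4·9 = 580 ≡ 8.
  S = (8, 3, 8) ≠ 0, so r is not a codeword (an error is present).
Step 3: locate the error. For a single error e at position i, S_ℓ = v_i·e·α_i^ℓ, so α_err = S_1/S_0.
  S_0^{−1} = 8^{−1} = 7 (mod 11), so α_err = 3·7 = 21 ≡ 10 = α_3. Error position i = 3.
  Consistency check: S_2/S_1 = 8·4 = 32 ≡ 10 = α_err ✓ (single-error assumption holds).
Step 4: error magnitude e = S_0/v_3 = S_0·∏_{j≠3}(α_3 − α_j) = 8·8 = 64 ≡ 9 (mod 11).
Step 5: correct position 3: c_3 = r_3 − e = 8 − 9 ≡ 10 (mod 11). Hence c = [8, 1, 10, 5, 9].
  Check: interpolating c through the α_i gives m(x) = 6 + 7·x (degree < 2) with m(α_i) = c_i for every i, so c is indeed a codeword.


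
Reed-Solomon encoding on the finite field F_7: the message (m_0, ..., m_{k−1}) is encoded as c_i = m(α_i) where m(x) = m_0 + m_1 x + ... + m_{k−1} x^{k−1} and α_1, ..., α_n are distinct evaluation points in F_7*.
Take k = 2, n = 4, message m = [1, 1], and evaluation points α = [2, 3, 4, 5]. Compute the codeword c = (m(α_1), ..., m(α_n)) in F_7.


c = [3, 4, 5, 6]

Message polynomial: m(x) = 1 + 1·x (mod 7).
For each evaluation point α_i, compute m(α_i) mod 7:
  α_1 = 2: Horner steps 1 → 3, so m(2) = 3.
  α_2 = 3: Horner steps 1 → 4, so m(3) = 4.
  α_3 = 4: Horner steps 1 → 5, so m(4) = 5.
  α_4 = 5: Horner steps 1 → 6, so m(5) = 6.
Codeword c = [3, 4, 5, 6] ∈ F_7^4.


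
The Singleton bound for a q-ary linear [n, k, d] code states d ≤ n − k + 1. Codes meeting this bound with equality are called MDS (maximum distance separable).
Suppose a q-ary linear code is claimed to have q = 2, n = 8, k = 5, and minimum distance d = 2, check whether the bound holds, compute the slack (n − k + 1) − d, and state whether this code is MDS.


Singleton RHS = n − k + 1 = 4, slack = 2, bound satisfied, not MDS.

Singleton bound: d ≤ n − k + 1.
Here n = 8, k = 5, so n − k + 1 = 4.
Given d = 2, check d ≤ 4: YES.
Slack = (n − k + 1) − d = 2.
The code is NOT MDS (slack = 2 > 0).
Description: the claimed parameters are [8, 5, 2]_2; such a code would be non-MDS.


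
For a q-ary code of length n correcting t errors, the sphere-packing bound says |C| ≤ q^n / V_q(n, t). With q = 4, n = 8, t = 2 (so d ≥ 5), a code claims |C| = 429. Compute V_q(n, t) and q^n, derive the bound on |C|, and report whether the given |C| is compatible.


V_q(n, t) = 277, q^n = 65536, Hamming bound = 236, |C| = 429 > bound (violated).

Step 1: Compute V_q(n, t) = Σ_{j=0}^2 C(n, j) (q−1)^j.
  j = 0: C(8,0)·(3)^0 = 1·1 = 1.
  j = 1: C(8,1)·(3)^1 = 8·3 = 24.
  j = 2: C(8,2)·(3)^2 = 28·9 = 252.
  V_q(n, t) = 1 + 24 + 252 = 277.
Step 2: q^n = 4^8 = 65536.
Step 3: Hamming bound ⌊q^n / V_q(n,t)⌋ = ⌊65536/277⌋ = 236.
Step 4: Compare |C| = 429 to 236: violated.
The claimed |C| lies above the Hamming bound, so no 4-ary code of length 8 with d ≥ 5 can have 429 codewords.


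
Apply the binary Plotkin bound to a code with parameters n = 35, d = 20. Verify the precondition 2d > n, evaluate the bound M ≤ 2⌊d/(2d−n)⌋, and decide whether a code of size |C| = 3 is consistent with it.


Plotkin bound M ≤ 8; given |C| = 3 ≤ bound (satisfied).

Check applicability: 2d = 40, n = 35.
2d − n = 5 > 0, so Plotkin applies.
Compute d/(2d−n) = 20/5 ≈ 4.0000.
⌊d/(2d−n)⌋ = 4.
Plotkin bound: M ≤ 2·4 = 8.
Given |C| = 3, check: satisfied.
This |C| is below the Plotkin bound.


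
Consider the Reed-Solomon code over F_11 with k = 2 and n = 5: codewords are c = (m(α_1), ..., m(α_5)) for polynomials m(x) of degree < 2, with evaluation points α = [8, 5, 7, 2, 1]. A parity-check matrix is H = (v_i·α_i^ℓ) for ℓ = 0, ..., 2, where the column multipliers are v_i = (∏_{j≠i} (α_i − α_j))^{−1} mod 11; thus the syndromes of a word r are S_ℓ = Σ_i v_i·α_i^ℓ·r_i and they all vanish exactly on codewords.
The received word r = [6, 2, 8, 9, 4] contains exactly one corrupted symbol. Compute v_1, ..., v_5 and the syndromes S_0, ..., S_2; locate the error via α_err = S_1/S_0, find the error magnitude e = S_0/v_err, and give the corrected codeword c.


S = (3, 10, 4), error at position 3, error magnitude e = 7, c = [6, 2, 1, 9, 4].

Step 1: column multipliers v_i = (∏_{j≠i}(α_i − α_j))^{−1} mod 11.
  i = 1 (α = 8): (8−5)(8−7)(8−2)(8−1) = 3·1·6·7 = 126 ≡ 5, so v_1 = 5^{−1} = 9 (mod 11).
  i = 2 (α = 5): (5−8)(5−7)(5−2)(5−1) = (−3)·(−2)·3·4 = 72 ≡ 6, so v_2 = 6^{−1} = 2 (mod 11).
  i = 3 (α = 7): (7−8)(7−5)(7−2)(7−1) = (−1)·2·5·6 = −60 ≡ 6, so v_3 = 6^{−1} = 2 (mod 11).
  i = 4 (α = 2): (2−8)(2−5)(2−7)(2−1) = (−6)·(−3)·(−5)·1 = −90 ≡ 9, so v_4 = 9^{−1} = 5 (mod 11).
  i = 5 (α = 1): (1−8)(1−5)(1−7)(1−2) = (−7)·(−4)·(−6)·(−1) = 168 ≡ 3, so v_5 = 3^{−1} = 4 (mod 11).
  v = [9, 2, 2, 5, 4].
Step 2: syndromes of r = [6, 2, 8, 9, 4] (all sums mod 11).
  S_0 = Σ v_i r_i = 9·6 + 2·2 + 2·8 + 5·9 + 4·4 = 135 ≡ 3.
  S_1 = Σ v_i α_i r_i = 9·8·6 + 2·5·2 + 2·7·8 + 5·2·9 + 4·1·4 = 670 ≡ 10.
  α_i^2 mod 11 = [9, 3, 5, 4, 1].
  S_2 = Σ v_i α_i^2 r_i = 9·9·6 + 2·3·2 + 2·5·8 + 5·4·9 + 4·1·4 = 774 ≡ 4.
  S = (3, 10, 4) ≠ 0, so r is not a codeword (an error is present).
Step 3: locate the error. For a single error e at position i, S_ℓ = v_i·e·α_i^ℓ, so α_err = S_1/S_0.
  S_0^{−1} = 3^{−1} = 4 (mod 11), so α_err = 10·4 = 40 ≡ 7 = α_3. Error position i = 3.
  Consistency check: S_2/S_1 = 4·10 = 40 ≡ 7 = α_err ✓ (single-error assumption holds).
Step 4: error magnitude e = S_0/v_3 = S_0·∏_{j≠3}(α_3 − α_j) = 3·6 = 18 ≡ 7 (mod 11).
Step 5: correct position 3: c_3 = r_3 − e = 8 − 7 ≡ 1 (mod 11). Hence c = [6, 2, 1, 9, 4].
  Check: interpolating c through the α_i gives m(x) = 10 + 5·x (degree < 2) with m(α_i) = c_i for every i, so c is indeed a codeword.
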